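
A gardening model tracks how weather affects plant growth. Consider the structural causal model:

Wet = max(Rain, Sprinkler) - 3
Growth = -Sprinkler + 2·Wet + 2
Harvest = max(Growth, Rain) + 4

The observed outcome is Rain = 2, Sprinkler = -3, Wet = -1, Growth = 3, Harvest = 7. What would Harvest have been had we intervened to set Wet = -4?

6

do(Wet=-4) replaces the equation Wet = max(Rain, Sprinkler) - 3 with the constant Wet = -4.
Growth = -Sprinkler + 2·Wet + 2  [with Sprinkler=-3, Wet=-4]  = -3
Harvest = max(Growth, Rain) + 4  [with Growth=-3, Rain=2]  = 6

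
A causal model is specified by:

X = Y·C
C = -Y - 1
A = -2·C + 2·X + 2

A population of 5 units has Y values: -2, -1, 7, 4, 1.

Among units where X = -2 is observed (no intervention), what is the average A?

Observing X=-2 restricts to units where X's equation naturally yields -2: Y ∈ {-2, 1}. In that subpopulation A = -4, 2, mean -1.

-1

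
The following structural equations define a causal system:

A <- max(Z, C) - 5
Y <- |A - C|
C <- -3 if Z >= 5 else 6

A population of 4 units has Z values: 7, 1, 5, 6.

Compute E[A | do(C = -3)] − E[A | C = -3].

-1.25

The intervention sets C=-3 in all 4 units regardless of Z. Recomputing A per unit gives 2, -4, 0, 1; average -0.25.
E[A|C=-3] averages over only the 3 units with C=-3 (Z = 7, 5, 6): A = 2, 0, 1, mean 1.
Difference = -0.25 − 1 = -1.25.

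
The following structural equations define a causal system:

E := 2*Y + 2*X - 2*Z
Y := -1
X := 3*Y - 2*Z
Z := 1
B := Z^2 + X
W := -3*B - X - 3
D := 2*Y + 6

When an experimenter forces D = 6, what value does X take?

-5

Intervening sets D = 6 and removes its equation (D := 2*Y + 6).
X is not downstream of the intervention, so its value is determined by the original equations.
X = 3*Y - 2*Z  [with Y=-1, Z=1]  = -5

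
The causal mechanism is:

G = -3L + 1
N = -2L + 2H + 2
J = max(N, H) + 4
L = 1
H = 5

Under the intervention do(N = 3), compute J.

9

The intervention breaks the incoming arrows to N: N = -2L + 2H + 2 no longer applies, and N = 3.
J = max(N, H) + 4  [with N=3, H=5]  = 9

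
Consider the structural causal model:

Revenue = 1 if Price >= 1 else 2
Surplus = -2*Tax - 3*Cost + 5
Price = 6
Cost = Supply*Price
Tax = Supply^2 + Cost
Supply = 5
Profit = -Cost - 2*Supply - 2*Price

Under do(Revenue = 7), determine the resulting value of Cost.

30

Under do(Revenue=7), the mechanism Revenue = 1 if Price >= 1 else 2 is discarded; Revenue is fixed at 7.
Since Cost is not a descendant of the intervened variable, it is unaffected.
Cost = Supply*Price  [with Supply=5, Price=6]  = 30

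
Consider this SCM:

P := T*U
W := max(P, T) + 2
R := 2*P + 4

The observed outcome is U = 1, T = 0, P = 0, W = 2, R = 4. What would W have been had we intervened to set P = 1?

3

The intervention breaks the incoming arrows to P: P := T*U no longer applies, and P = 1.
W = max(P, T) + 2  [with P=1, T=0]  = 3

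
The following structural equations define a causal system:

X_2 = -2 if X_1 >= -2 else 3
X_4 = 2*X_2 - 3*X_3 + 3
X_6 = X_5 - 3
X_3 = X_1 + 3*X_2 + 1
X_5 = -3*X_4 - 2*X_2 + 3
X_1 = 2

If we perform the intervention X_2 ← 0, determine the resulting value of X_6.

18

Under do(X_2=0), the mechanism X_2 = -2 if X_1 >= -2 else 3 is discarded; X_2 is fixed at 0.
X_3 = X_1 + 3*X_2 + 1  [with X_1=2, X_2=0]  = 3
X_4 = 2*X_2 - 3*X_3 + 3  [with X_2=0, X_3=3]  = -6
X_5 = -3*X_4 - 2*X_2 + 3  [with X_4=-6, X_2=0]  = 21
X_6 = X_5 - 3  [with X_5=21]  = 18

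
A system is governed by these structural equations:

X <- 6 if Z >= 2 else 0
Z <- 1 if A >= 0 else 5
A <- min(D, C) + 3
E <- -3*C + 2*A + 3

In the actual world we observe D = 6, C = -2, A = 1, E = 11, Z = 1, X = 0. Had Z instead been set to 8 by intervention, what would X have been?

6

The intervention breaks the incoming arrows to Z: Z <- 1 if A >= 0 else 5 no longer applies, and Z = 8.
X = 6 if Z >= 2 else 0  [with Z=8]  = 6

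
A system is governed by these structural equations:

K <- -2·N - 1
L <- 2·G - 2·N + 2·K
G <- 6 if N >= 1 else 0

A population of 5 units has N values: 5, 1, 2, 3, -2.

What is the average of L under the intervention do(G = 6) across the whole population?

The intervention sets G=6 in all 5 units regardless of N. Recomputing L per unit gives -20, 4, -2, -8, 22; average -0.8.

-0.8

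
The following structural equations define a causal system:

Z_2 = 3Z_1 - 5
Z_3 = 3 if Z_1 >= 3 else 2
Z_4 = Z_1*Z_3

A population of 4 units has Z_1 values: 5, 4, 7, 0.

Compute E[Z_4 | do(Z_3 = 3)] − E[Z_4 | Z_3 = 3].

-4

do(Z_3=3) breaks Z_3's dependence on Z_1. With Z_3=3 fixed, Z_4 across the units is 15, 12, 21, 0, mean 12.
Conditioning on Z_3=3 selects the 3 unit(s) with Z_1 ∈ {5, 4, 7}. Their Z_4 values: 15, 12, 21. Mean = 16.
Difference = 12 − 16 = -4.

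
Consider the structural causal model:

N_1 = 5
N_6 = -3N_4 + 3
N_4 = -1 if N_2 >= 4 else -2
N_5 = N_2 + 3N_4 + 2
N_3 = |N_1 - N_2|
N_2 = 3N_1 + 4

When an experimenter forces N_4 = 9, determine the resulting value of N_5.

48

Intervening sets N_4 = 9 and removes its equation (N_4 = -1 if N_2 >= 4 else -2).
N_2 = 3N_1 + 4  [with N_1=5]  = 19
N_5 = N_2 + 3N_4 + 2  [with N_2=19, N_4=9]  = 48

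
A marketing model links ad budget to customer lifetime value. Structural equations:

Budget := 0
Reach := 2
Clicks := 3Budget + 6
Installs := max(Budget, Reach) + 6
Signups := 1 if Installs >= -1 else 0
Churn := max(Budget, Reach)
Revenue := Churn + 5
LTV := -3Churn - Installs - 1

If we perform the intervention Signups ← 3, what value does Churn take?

2

The intervention breaks the incoming arrows to Signups: Signups := 1 if Installs >= -1 else 0 no longer applies, and Signups = 3.
Since Churn is not a descendant of the intervened variable, it is unaffected.
Churn = max(Budget, Reach)  [with Budget=0, Reach=2]  = 2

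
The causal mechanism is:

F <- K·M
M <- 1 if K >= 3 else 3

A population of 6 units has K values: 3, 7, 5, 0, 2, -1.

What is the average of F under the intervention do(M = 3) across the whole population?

8

The intervention sets M=3 in all 6 units regardless of K. Recomputing F per unit gives 9, 21, 15, 0, 6, -3; average 8.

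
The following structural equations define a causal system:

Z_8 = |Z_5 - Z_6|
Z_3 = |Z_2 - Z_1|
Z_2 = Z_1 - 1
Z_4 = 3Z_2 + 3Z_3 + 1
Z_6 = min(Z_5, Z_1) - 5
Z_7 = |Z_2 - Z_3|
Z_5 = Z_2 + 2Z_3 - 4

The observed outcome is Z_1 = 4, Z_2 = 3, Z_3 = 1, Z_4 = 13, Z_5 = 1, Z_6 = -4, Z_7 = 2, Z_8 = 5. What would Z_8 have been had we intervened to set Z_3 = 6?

The intervention breaks the incoming arrows to Z_3: Z_3 = |Z_2 - Z_1| no longer applies, and Z_3 = 6.
Z_2 = Z_1 - 1  [with Z_1=4]  = 3
Z_5 = Z_2 + 2Z_3 - 4  [with Z_2=3, Z_3=6]  = 11
Z_6 = min(Z_5, Z_1) - 5  [with Z_5=11, Z_1=4]  = -1
Z_8 = |Z_5 - Z_6|  [with Z_5=11, Z_6=-1]  = 12

12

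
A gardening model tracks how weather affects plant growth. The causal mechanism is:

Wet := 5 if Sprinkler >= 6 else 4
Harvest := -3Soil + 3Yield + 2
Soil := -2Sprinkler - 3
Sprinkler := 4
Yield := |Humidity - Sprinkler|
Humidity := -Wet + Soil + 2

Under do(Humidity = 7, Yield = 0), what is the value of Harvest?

35

The joint intervention fixes Humidity = 7, Yield = 0, removing each variable's own equation.
Soil = -2Sprinkler - 3  [with Sprinkler=4]  = -11
Harvest = -3Soil + 3Yield + 2  [with Soil=-11, Yield=0]  = 35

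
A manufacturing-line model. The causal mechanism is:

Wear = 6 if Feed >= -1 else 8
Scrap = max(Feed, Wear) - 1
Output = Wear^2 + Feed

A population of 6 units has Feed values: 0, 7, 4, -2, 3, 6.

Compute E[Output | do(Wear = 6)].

Every unit gets Wear=6 under the intervention. Output values become 36, 43, 40, 34, 39, 42; E[Output|do(Wear=6)] = 39.

39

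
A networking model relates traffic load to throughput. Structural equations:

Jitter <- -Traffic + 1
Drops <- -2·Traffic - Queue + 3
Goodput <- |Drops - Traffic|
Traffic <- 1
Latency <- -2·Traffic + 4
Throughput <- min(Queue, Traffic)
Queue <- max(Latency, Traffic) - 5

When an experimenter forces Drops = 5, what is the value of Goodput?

4

The intervention breaks the incoming arrows to Drops: Drops <- -2·Traffic - Queue + 3 no longer applies, and Drops = 5.
Goodput = |Drops - Traffic|  [with Drops=5, Traffic=1]  = 4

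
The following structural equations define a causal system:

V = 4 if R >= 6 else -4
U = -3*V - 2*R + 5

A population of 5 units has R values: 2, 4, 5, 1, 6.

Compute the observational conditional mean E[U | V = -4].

11

E[U|V=-4] averages over only the 4 units with V=-4 (R = 2, 4, 5, 1): U = 13, 9, 7, 15, mean 11.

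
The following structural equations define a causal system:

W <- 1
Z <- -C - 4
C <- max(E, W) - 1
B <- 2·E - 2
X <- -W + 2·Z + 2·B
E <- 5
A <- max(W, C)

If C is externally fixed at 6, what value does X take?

The intervention breaks the incoming arrows to C: C <- max(E, W) - 1 no longer applies, and C = 6.
Z = -C - 4  [with C=6]  = -10
B = 2·E - 2  [with E=5]  = 8
X = -W + 2·Z + 2·B  [with W=1, Z=-10, B=8]  = -5

-5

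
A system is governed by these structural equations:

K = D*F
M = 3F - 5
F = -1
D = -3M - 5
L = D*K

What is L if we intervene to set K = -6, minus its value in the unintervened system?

247

Intervening sets K = -6 and removes its equation (K = D*F).
M = 3F - 5  [with F=-1]  = -8
D = -3M - 5  [with M=-8]  = 19
L = D*K  [with D=19, K=-6]  = -114
Without intervention: M = 3F - 5  [with F=-1]  = -8; D = -3M - 5  [with M=-8]  = 19; K = D*F  [with D=19, F=-1]  = -19; L = D*K  [with D=19, K=-19]  = -361.
Change = -114 − (-361) = 247.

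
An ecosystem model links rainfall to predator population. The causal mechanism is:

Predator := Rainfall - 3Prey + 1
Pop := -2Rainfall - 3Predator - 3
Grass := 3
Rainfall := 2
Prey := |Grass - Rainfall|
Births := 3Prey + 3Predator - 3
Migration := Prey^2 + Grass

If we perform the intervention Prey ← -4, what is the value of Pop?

The intervention breaks the incoming arrows to Prey: Prey := |Grass - Rainfall| no longer applies, and Prey = -4.
Predator = Rainfall - 3Prey + 1  [with Rainfall=2, Prey=-4]  = 15
Pop = -2Rainfall - 3Predator - 3  [with Rainfall=2, Predator=15]  = -52

-52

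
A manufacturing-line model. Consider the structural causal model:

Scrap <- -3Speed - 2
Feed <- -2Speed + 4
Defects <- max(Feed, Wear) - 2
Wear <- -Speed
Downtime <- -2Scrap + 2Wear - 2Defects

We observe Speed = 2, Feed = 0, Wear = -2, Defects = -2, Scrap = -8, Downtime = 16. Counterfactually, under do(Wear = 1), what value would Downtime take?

20

The intervention breaks the incoming arrows to Wear: Wear <- -Speed no longer applies, and Wear = 1.
Feed = -2Speed + 4  [with Speed=2]  = 0
Defects = max(Feed, Wear) - 2  [with Feed=0, Wear=1]  = -1
Scrap = -3Speed - 2  [with Speed=2]  = -8
Downtime = -2Scrap + 2Wear - 2Defects  [with Scrap=-8, Wear=1, Defects=-1]  = 20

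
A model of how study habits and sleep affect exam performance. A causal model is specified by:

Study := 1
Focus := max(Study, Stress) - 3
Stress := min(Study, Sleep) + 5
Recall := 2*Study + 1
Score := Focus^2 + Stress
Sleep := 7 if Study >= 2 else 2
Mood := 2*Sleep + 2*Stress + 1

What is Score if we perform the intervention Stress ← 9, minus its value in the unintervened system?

do(Stress=9) replaces the equation Stress := min(Study, Sleep) + 5 with the constant Stress = 9.
Focus = max(Study, Stress) - 3  [with Study=1, Stress=9]  = 6
Score = Focus^2 + Stress  [with Focus=6, Stress=9]  = 45
Without intervention: Sleep = 7 if Study >= 2 else 2  [with Study=1]  = 2; Stress = min(Study, Sleep) + 5  [with Study=1, Sleep=2]  = 6; Focus = max(Study, Stress) - 3  [with Study=1, Stress=6]  = 3; Score = Focus^2 + Stress  [with Focus=3, Stress=6]  = 15.
Change = 45 − 15 = 30.

30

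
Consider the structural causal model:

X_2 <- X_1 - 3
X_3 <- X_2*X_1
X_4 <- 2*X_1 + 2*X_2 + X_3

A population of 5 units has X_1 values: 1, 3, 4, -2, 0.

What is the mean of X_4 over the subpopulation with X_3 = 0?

Observing X_3=0 restricts to units where X_3's equation naturally yields 0: X_1 ∈ {3, 0}. In that subpopulation X_4 = 6, -6, mean 0.

0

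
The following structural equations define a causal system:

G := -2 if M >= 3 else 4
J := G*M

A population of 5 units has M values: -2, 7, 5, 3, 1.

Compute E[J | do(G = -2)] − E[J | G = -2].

4.4

Under do(G=-2), G's equation is replaced by G=-2 for every unit. Per-unit J: 4, -14, -10, -6, -2. Mean = -5.6.
Observing G=-2 restricts to units where G's equation naturally yields -2: M ∈ {7, 5, 3}. In that subpopulation J = -14, -10, -6, mean -10.
Difference = -5.6 − (-10) = 4.4.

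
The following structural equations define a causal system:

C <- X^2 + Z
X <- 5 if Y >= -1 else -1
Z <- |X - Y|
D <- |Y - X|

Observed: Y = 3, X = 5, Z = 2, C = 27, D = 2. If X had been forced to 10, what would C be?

107

Under do(X=10), the mechanism X <- 5 if Y >= -1 else -1 is discarded; X is fixed at 10.
Z = |X - Y|  [with X=10, Y=3]  = 7
C = X^2 + Z  [with X=10, Z=7]  = 107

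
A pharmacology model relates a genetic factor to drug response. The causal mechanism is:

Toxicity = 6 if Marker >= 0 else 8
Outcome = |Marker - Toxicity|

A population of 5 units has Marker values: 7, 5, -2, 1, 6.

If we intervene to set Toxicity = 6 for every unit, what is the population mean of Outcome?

do(Toxicity=6) breaks Toxicity's dependence on Marker. With Toxicity=6 fixed, Outcome across the units is 1, 1, 8, 5, 0, mean 3.

3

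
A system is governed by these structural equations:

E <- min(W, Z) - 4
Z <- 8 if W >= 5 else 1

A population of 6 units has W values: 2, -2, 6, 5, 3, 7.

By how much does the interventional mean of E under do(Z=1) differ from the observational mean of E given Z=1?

do(Z=1) breaks Z's dependence on W. With Z=1 fixed, E across the units is -3, -6, -3, -3, -3, -3, mean -3.5.
E[E|Z=1] averages over only the 3 units with Z=1 (W = 2, -2, 3): E = -3, -6, -3, mean -4.
Difference = -3.5 − (-4) = 0.5.

0.5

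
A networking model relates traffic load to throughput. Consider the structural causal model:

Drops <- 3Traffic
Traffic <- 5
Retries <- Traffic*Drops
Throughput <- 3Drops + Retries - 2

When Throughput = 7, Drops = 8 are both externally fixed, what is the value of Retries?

40

Setting Throughput = 7, Drops = 8 by intervention discards those variables' equations.
Retries = Traffic*Drops  [with Traffic=5, Drops=8]  = 40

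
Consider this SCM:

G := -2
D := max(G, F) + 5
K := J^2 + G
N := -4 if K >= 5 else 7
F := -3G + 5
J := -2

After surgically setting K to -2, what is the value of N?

The intervention breaks the incoming arrows to K: K := J^2 + G no longer applies, and K = -2.
N = -4 if K >= 5 else 7  [with K=-2]  = 7

7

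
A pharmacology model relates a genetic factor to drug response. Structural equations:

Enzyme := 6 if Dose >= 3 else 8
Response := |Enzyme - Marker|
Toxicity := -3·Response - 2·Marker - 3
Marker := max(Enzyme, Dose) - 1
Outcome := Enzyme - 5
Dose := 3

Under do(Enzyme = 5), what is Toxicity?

do(Enzyme=5) replaces the equation Enzyme := 6 if Dose >= 3 else 8 with the constant Enzyme = 5.
Marker = max(Enzyme, Dose) - 1  [with Enzyme=5, Dose=3]  = 4
Response = |Enzyme - Marker|  [with Enzyme=5, Marker=4]  = 1
Toxicity = -3·Response - 2·Marker - 3  [with Response=1, Marker=4]  = -14

-14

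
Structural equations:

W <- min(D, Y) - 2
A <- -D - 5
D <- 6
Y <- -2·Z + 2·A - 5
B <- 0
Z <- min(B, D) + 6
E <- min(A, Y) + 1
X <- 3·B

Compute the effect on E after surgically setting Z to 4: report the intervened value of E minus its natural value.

4

The intervention breaks the incoming arrows to Z: Z <- min(B, D) + 6 no longer applies, and Z = 4.
A = -D - 5  [with D=6]  = -11
Y = -2·Z + 2·A - 5  [with Z=4, A=-11]  = -35
E = min(A, Y) + 1  [with A=-11, Y=-35]  = -34
Without intervention: Z = min(B, D) + 6  [with B=0, D=6]  = 6; A = -D - 5  [with D=6]  = -11; Y = -2·Z + 2·A - 5  [with Z=6, A=-11]  = -39; E = min(A, Y) + 1  [with A=-11, Y=-39]  = -38.
Change = -34 − (-38) = 4.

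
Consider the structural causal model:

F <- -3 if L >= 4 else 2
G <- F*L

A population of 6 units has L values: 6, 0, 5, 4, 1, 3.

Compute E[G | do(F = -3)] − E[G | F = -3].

do(F=-3) breaks F's dependence on L. With F=-3 fixed, G across the units is -18, 0, -15, -12, -3, -9, mean -9.5.
Conditioning on F=-3 selects the 3 unit(s) with L ∈ {6, 5, 4}. Their G values: -18, -15, -12. Mean = -15.
Difference = -9.5 − (-15) = 5.5.

5.5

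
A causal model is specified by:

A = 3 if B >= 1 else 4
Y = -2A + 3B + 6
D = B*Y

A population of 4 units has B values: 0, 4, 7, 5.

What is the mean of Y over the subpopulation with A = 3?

16

E[Y|A=3] averages over only the 3 units with A=3 (B = 4, 7, 5): Y = 12, 21, 15, mean 16.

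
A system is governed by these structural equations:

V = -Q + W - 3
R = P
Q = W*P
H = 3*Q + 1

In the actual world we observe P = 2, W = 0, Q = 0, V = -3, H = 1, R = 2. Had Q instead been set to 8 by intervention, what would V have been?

The intervention breaks the incoming arrows to Q: Q = W*P no longer applies, and Q = 8.
V = -Q + W - 3  [with Q=8, W=0]  = -11

-11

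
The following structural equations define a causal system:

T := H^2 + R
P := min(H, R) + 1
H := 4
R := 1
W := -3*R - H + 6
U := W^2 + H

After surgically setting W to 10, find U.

Intervening sets W = 10 and removes its equation (W := -3*R - H + 6).
U = W^2 + H  [with W=10, H=4]  = 104

104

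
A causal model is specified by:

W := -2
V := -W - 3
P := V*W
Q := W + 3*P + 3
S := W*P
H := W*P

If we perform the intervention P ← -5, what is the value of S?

do(P=-5) replaces the equation P := V*W with the constant P = -5.
S = W*P  [with W=-2, P=-5]  = 10

10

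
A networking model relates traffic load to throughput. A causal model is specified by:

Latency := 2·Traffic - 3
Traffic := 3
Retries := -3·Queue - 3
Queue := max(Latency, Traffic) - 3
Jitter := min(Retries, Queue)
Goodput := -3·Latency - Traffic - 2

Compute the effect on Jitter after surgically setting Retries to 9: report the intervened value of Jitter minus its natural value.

3

Intervening sets Retries = 9 and removes its equation (Retries := -3·Queue - 3).
Latency = 2·Traffic - 3  [with Traffic=3]  = 3
Queue = max(Latency, Traffic) - 3  [with Latency=3, Traffic=3]  = 0
Jitter = min(Retries, Queue)  [with Retries=9, Queue=0]  = 0
Without intervention: Latency = 2·Traffic - 3  [with Traffic=3]  = 3; Queue = max(Latency, Traffic) - 3  [with Latency=3, Traffic=3]  = 0; Retries = -3·Queue - 3  [with Queue=0]  = -3; Jitter = min(Retries, Queue)  [with Retries=-3, Queue=0]  = -3.
Change = 0 − (-3) = 3.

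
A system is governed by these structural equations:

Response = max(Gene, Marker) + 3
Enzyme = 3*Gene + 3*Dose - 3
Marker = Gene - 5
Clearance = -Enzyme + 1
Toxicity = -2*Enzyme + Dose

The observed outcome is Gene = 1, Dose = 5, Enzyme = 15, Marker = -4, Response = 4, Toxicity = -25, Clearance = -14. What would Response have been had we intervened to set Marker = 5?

8

Intervening sets Marker = 5 and removes its equation (Marker = Gene - 5).
Response = max(Gene, Marker) + 3  [with Gene=1, Marker=5]  = 8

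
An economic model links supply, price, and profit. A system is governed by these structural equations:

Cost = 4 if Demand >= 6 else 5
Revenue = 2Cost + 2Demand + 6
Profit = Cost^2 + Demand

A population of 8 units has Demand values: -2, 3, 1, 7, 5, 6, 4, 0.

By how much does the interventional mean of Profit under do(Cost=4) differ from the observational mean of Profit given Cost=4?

-3.5

Under do(Cost=4), Cost's equation is replaced by Cost=4 for every unit. Per-unit Profit: 14, 19, 17, 23, 21, 22, 20, 16. Mean = 19.
Conditioning on Cost=4 selects the 2 unit(s) with Demand ∈ {7, 6}. Their Profit values: 23, 22. Mean = 22.5.
Difference = 19 − 22.5 = -3.5.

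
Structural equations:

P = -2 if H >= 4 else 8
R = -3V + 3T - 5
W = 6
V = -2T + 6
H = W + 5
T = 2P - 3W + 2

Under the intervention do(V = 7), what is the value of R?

The intervention breaks the incoming arrows to V: V = -2T + 6 no longer applies, and V = 7.
H = W + 5  [with W=6]  = 11
P = -2 if H >= 4 else 8  [with H=11]  = -2
T = 2P - 3W + 2  [with P=-2, W=6]  = -20
R = -3V + 3T - 5  [with V=7, T=-20]  = -86

-86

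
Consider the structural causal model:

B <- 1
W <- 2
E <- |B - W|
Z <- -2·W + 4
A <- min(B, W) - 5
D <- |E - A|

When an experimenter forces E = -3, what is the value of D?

The intervention breaks the incoming arrows to E: E <- |B - W| no longer applies, and E = -3.
A = min(B, W) - 5  [with B=1, W=2]  = -4
D = |E - A|  [with E=-3, A=-4]  = 1

1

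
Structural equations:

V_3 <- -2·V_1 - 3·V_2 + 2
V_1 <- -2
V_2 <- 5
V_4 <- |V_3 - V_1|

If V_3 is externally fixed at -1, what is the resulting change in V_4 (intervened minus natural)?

The intervention breaks the incoming arrows to V_3: V_3 <- -2·V_1 - 3·V_2 + 2 no longer applies, and V_3 = -1.
V_4 = |V_3 - V_1|  [with V_3=-1, V_1=-2]  = 1
Without intervention: V_3 = -2·V_1 - 3·V_2 + 2  [with V_1=-2, V_2=5]  = -9; V_4 = |V_3 - V_1|  [with V_3=-9, V_1=-2]  = 7.
Change = 1 − 7 = -6.

-6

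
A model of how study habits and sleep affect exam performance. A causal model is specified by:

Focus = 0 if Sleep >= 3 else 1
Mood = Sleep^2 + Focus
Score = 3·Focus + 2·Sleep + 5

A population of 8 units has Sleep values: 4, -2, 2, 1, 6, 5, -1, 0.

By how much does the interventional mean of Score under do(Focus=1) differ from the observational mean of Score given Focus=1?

3.75

Every unit gets Focus=1 under the intervention. Score values become 16, 4, 12, 10, 20, 18, 6, 8; E[Score|do(Focus=1)] = 11.75.
E[Score|Focus=1] averages over only the 5 units with Focus=1 (Sleep = -2, 2, 1, -1, 0): Score = 4, 12, 10, 6, 8, mean 8.
Difference = 11.75 − 8 = 3.75.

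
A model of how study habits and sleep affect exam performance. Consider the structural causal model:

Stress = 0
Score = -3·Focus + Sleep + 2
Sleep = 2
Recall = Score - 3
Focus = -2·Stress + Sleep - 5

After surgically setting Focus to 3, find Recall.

do(Focus=3) replaces the equation Focus = -2·Stress + Sleep - 5 with the constant Focus = 3.
Score = -3·Focus + Sleep + 2  [with Focus=3, Sleep=2]  = -5
Recall = Score - 3  [with Score=-5]  = -8

-8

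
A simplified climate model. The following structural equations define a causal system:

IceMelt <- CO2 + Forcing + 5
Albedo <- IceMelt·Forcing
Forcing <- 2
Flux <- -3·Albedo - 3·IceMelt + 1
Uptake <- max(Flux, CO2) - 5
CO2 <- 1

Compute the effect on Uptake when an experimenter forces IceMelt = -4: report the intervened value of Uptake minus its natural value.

36

The intervention breaks the incoming arrows to IceMelt: IceMelt <- CO2 + Forcing + 5 no longer applies, and IceMelt = -4.
Albedo = IceMelt·Forcing  [with IceMelt=-4, Forcing=2]  = -8
Flux = -3·Albedo - 3·IceMelt + 1  [with Albedo=-8, IceMelt=-4]  = 37
Uptake = max(Flux, CO2) - 5  [with Flux=37, CO2=1]  = 32
Without intervention: IceMelt = CO2 + Forcing + 5  [with CO2=1, Forcing=2]  = 8; Albedo = IceMelt·Forcing  [with IceMelt=8, Forcing=2]  = 16; Flux = -3·Albedo - 3·IceMelt + 1  [with Albedo=16, IceMelt=8]  = -71; Uptake = max(Flux, CO2) - 5  [with Flux=-71, CO2=1]  = -4.
Change = 32 − (-4) = 36.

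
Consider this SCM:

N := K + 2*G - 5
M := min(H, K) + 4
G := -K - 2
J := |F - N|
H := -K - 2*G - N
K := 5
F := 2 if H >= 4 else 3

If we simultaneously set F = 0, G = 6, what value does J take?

12

Setting F = 0, G = 6 by intervention discards those variables' equations.
N = K + 2*G - 5  [with K=5, G=6]  = 12
J = |F - N|  [with F=0, N=12]  = 12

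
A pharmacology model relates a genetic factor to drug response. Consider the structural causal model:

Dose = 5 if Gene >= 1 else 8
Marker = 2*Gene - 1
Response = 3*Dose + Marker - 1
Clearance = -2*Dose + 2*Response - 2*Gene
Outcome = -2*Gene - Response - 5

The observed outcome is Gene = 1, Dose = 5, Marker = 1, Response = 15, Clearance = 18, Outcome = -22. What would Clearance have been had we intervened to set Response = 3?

Intervening sets Response = 3 and removes its equation (Response = 3*Dose + Marker - 1).
Dose = 5 if Gene >= 1 else 8  [with Gene=1]  = 5
Clearance = -2*Dose + 2*Response - 2*Gene  [with Dose=5, Response=3, Gene=1]  = -6

-6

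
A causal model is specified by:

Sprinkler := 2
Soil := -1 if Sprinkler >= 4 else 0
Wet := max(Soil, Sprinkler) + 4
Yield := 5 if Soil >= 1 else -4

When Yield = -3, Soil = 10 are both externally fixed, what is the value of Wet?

14

Setting Yield = -3, Soil = 10 by intervention discards those variables' equations.
Wet = max(Soil, Sprinkler) + 4  [with Soil=10, Sprinkler=2]  = 14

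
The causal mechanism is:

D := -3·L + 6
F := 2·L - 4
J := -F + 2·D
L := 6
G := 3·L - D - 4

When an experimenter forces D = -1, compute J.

do(D=-1) replaces the equation D := -3·L + 6 with the constant D = -1.
F = 2·L - 4  [with L=6]  = 8
J = -F + 2·D  [with F=8, D=-1]  = -10

-10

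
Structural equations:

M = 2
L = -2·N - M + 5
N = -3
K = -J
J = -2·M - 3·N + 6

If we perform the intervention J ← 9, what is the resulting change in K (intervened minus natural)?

do(J=9) replaces the equation J = -2·M - 3·N + 6 with the constant J = 9.
K = -J  [with J=9]  = -9
Without intervention: J = -2·M - 3·N + 6  [with M=2, N=-3]  = 11; K = -J  [with J=11]  = -11.
Change = -9 − (-11) = 2.

2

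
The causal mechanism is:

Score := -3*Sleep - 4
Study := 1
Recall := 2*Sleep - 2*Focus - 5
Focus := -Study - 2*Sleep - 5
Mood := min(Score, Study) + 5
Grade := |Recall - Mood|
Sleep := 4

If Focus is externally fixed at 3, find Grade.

8

The intervention breaks the incoming arrows to Focus: Focus := -Study - 2*Sleep - 5 no longer applies, and Focus = 3.
Score = -3*Sleep - 4  [with Sleep=4]  = -16
Mood = min(Score, Study) + 5  [with Score=-16, Study=1]  = -11
Recall = 2*Sleep - 2*Focus - 5  [with Sleep=4, Focus=3]  = -3
Grade = |Recall - Mood|  [with Recall=-3, Mood=-11]  = 8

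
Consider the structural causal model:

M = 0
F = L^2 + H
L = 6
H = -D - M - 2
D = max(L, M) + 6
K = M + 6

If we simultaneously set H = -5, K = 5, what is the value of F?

31

The joint intervention fixes H = -5, K = 5, removing each variable's own equation.
F = L^2 + H  [with L=6, H=-5]  = 31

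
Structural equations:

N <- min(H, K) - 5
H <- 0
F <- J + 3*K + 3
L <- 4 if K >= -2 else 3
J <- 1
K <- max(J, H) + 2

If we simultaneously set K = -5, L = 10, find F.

Setting K = -5, L = 10 by intervention discards those variables' equations.
F = J + 3*K + 3  [with J=1, K=-5]  = -11

-11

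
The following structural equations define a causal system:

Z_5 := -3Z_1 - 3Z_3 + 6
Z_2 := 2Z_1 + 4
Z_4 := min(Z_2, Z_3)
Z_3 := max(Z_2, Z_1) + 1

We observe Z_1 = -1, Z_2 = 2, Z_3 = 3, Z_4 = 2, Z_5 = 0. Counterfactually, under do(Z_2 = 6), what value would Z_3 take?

The intervention breaks the incoming arrows to Z_2: Z_2 := 2Z_1 + 4 no longer applies, and Z_2 = 6.
Z_3 = max(Z_2, Z_1) + 1  [with Z_2=6, Z_1=-1]  = 7

7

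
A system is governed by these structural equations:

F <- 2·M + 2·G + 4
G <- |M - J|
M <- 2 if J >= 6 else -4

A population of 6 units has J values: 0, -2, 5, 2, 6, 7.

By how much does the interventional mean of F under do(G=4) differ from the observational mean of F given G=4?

do(G=4) breaks G's dependence on J. With G=4 fixed, F across the units is 4, 4, 4, 4, 16, 16, mean 8.
E[F|G=4] averages over only the 2 units with G=4 (J = 0, 6): F = 4, 16, mean 10.
Difference = 8 − 10 = -2.

-2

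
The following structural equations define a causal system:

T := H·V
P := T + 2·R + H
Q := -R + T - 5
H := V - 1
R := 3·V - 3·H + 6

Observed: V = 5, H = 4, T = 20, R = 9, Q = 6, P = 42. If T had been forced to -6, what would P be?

16

The intervention breaks the incoming arrows to T: T := H·V no longer applies, and T = -6.
H = V - 1  [with V=5]  = 4
R = 3·V - 3·H + 6  [with V=5, H=4]  = 9
P = T + 2·R + H  [with T=-6, R=9, H=4]  = 16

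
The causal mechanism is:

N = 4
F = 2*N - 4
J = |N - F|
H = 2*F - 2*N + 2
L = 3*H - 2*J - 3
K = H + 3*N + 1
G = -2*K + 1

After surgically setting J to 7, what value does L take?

-11

do(J=7) replaces the equation J = |N - F| with the constant J = 7.
F = 2*N - 4  [with N=4]  = 4
H = 2*F - 2*N + 2  [with F=4, N=4]  = 2
L = 3*H - 2*J - 3  [with H=2, J=7]  = -11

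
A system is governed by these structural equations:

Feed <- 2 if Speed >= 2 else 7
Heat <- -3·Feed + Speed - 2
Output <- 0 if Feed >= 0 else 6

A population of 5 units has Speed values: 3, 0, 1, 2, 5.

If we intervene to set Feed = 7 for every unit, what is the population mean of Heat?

The intervention sets Feed=7 in all 5 units regardless of Speed. Recomputing Heat per unit gives -20, -23, -22, -21, -18; average -20.8.

-20.8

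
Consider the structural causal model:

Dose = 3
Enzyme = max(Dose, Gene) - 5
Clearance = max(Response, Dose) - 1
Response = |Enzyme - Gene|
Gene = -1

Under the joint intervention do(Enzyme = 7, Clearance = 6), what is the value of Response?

The joint intervention fixes Enzyme = 7, Clearance = 6, removing each variable's own equation.
Response = |Enzyme - Gene|  [with Enzyme=7, Gene=-1]  = 8

8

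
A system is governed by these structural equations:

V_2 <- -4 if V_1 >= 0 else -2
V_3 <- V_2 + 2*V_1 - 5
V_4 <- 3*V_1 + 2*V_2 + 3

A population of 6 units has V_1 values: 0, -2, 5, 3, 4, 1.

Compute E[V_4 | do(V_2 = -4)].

Every unit gets V_2=-4 under the intervention. V_4 values become -5, -11, 10, 4, 7, -2; E[V_4|do(V_2=-4)] = 0.5.

0.5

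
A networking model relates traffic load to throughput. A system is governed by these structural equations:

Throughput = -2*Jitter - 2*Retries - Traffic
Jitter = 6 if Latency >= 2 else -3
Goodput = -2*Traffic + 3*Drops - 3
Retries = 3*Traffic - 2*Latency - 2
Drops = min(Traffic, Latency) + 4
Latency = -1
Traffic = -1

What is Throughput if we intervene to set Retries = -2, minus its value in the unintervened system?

Under do(Retries=-2), the mechanism Retries = 3*Traffic - 2*Latency - 2 is discarded; Retries is fixed at -2.
Jitter = 6 if Latency >= 2 else -3  [with Latency=-1]  = -3
Throughput = -2*Jitter - 2*Retries - Traffic  [with Jitter=-3, Retries=-2, Traffic=-1]  = 11
Without intervention: Retries = 3*Traffic - 2*Latency - 2  [with Traffic=-1, Latency=-1]  = -3; Jitter = 6 if Latency >= 2 else -3  [with Latency=-1]  = -3; Throughput = -2*Jitter - 2*Retries - Traffic  [with Jitter=-3, Retries=-3, Traffic=-1]  = 13.
Change = 11 − 13 = -2.

-2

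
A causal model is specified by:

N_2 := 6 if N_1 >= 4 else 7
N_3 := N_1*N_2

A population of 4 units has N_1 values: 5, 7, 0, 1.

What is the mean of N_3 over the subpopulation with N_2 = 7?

Conditioning on N_2=7 selects the 2 unit(s) with N_1 ∈ {0, 1}. Their N_3 values: 0, 7. Mean = 3.5.

3.5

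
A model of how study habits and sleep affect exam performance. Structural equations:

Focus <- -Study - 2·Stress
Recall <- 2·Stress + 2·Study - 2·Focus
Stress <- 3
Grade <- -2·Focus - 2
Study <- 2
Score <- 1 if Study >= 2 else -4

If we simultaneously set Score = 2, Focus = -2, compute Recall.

The joint intervention fixes Score = 2, Focus = -2, removing each variable's own equation.
Recall = 2·Stress + 2·Study - 2·Focus  [with Stress=3, Study=2, Focus=-2]  = 14

14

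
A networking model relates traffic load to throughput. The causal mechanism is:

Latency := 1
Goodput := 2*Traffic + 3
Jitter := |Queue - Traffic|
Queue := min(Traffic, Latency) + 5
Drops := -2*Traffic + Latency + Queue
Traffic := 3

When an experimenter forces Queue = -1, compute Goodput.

The intervention breaks the incoming arrows to Queue: Queue := min(Traffic, Latency) + 5 no longer applies, and Queue = -1.
No directed path runs from Queue to Goodput, so Goodput keeps its natural value.
Goodput = 2*Traffic + 3  [with Traffic=3]  = 9

9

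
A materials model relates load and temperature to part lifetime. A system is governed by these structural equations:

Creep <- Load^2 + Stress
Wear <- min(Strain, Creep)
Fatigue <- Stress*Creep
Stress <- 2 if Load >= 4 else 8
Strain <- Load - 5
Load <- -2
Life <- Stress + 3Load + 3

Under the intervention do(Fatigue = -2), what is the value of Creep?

12

do(Fatigue=-2) replaces the equation Fatigue <- Stress*Creep with the constant Fatigue = -2.
No directed path runs from Fatigue to Creep, so Creep keeps its natural value.
Stress = 2 if Load >= 4 else 8  [with Load=-2]  = 8
Creep = Load^2 + Stress  [with Load=-2, Stress=8]  = 12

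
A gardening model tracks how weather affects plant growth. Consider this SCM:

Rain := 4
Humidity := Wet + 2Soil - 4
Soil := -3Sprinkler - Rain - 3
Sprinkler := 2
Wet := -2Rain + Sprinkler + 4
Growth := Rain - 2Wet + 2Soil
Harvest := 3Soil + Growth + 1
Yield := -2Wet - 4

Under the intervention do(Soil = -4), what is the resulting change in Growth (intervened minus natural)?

18

do(Soil=-4) replaces the equation Soil := -3Sprinkler - Rain - 3 with the constant Soil = -4.
Wet = -2Rain + Sprinkler + 4  [with Rain=4, Sprinkler=2]  = -2
Growth = Rain - 2Wet + 2Soil  [with Rain=4, Wet=-2, Soil=-4]  = 0
Without intervention: Soil = -3Sprinkler - Rain - 3  [with Sprinkler=2, Rain=4]  = -13; Wet = -2Rain + Sprinkler + 4  [with Rain=4, Sprinkler=2]  = -2; Growth = Rain - 2Wet + 2Soil  [with Rain=4, Wet=-2, Soil=-13]  = -18.
Change = 0 − (-18) = 18.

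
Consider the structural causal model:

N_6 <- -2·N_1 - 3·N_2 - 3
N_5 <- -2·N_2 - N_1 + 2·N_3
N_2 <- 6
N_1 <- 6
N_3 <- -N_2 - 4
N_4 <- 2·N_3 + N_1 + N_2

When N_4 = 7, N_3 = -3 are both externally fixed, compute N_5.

The joint intervention fixes N_4 = 7, N_3 = -3, removing each variable's own equation.
N_5 = -2·N_2 - N_1 + 2·N_3  [with N_2=6, N_1=6, N_3=-3]  = -24

-24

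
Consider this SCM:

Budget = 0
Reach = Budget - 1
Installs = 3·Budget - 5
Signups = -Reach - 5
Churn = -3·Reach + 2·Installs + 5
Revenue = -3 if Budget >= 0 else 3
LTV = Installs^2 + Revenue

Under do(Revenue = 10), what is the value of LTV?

35

Intervening sets Revenue = 10 and removes its equation (Revenue = -3 if Budget >= 0 else 3).
Installs = 3·Budget - 5  [with Budget=0]  = -5
LTV = Installs^2 + Revenue  [with Installs=-5, Revenue=10]  = 35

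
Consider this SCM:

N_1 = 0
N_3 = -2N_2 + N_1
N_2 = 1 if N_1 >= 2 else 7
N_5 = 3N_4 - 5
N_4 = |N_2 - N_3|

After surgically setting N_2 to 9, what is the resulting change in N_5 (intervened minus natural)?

18

do(N_2=9) replaces the equation N_2 = 1 if N_1 >= 2 else 7 with the constant N_2 = 9.
N_3 = -2N_2 + N_1  [with N_2=9, N_1=0]  = -18
N_4 = |N_2 - N_3|  [with N_2=9, N_3=-18]  = 27
N_5 = 3N_4 - 5  [with N_4=27]  = 76
Without intervention: N_2 = 1 if N_1 >= 2 else 7  [with N_1=0]  = 7; N_3 = -2N_2 + N_1  [with N_2=7, N_1=0]  = -14; N_4 = |N_2 - N_3|  [with N_2=7, N_3=-14]  = 21; N_5 = 3N_4 - 5  [with N_4=21]  = 58.
Change = 76 − 58 = 18.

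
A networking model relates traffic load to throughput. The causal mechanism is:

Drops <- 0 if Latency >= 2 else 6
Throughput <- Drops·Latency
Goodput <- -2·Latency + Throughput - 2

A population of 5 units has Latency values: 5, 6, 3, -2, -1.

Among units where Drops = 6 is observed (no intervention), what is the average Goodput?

Conditioning on Drops=6 selects the 2 unit(s) with Latency ∈ {-2, -1}. Their Goodput values: -10, -6. Mean = -8.

-8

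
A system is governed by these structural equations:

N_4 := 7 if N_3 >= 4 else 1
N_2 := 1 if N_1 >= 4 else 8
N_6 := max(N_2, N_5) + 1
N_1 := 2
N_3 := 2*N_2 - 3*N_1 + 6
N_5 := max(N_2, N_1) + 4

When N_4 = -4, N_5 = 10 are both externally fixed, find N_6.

11

The joint intervention fixes N_4 = -4, N_5 = 10, removing each variable's own equation.
N_2 = 1 if N_1 >= 4 else 8  [with N_1=2]  = 8
N_6 = max(N_2, N_5) + 1  [with N_2=8, N_5=10]  = 11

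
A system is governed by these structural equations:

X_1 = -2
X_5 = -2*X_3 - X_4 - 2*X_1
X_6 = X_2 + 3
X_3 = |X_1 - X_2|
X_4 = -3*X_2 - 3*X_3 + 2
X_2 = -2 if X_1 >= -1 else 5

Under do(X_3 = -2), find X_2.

Under do(X_3=-2), the mechanism X_3 = |X_1 - X_2| is discarded; X_3 is fixed at -2.
Since X_2 is not a descendant of the intervened variable, it is unaffected.
X_2 = -2 if X_1 >= -1 else 5  [with X_1=-2]  = 5

5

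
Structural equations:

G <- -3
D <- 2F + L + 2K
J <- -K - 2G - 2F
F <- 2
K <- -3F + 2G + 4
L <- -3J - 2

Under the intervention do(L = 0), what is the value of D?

The intervention breaks the incoming arrows to L: L <- -3J - 2 no longer applies, and L = 0.
K = -3F + 2G + 4  [with F=2, G=-3]  = -8
D = 2F + L + 2K  [with F=2, L=0, K=-8]  = -12

-12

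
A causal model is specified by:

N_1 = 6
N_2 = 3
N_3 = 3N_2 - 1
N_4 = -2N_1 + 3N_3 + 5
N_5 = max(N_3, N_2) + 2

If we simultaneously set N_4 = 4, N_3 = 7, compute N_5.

The joint intervention fixes N_4 = 4, N_3 = 7, removing each variable's own equation.
N_5 = max(N_3, N_2) + 2  [with N_3=7, N_2=3]  = 9

9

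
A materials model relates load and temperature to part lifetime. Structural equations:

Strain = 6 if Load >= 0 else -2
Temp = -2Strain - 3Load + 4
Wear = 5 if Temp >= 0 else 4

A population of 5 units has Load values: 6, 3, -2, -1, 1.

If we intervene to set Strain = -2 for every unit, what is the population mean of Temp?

3.8

The intervention sets Strain=-2 in all 5 units regardless of Load. Recomputing Temp per unit gives -10, -1, 14, 11, 5; average 3.8.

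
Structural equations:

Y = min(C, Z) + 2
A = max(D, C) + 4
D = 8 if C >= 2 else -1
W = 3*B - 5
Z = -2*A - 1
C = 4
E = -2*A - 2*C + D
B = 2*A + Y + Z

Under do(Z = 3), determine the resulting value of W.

91

do(Z=3) replaces the equation Z = -2*A - 1 with the constant Z = 3.
D = 8 if C >= 2 else -1  [with C=4]  = 8
A = max(D, C) + 4  [with D=8, C=4]  = 12
Y = min(C, Z) + 2  [with C=4, Z=3]  = 5
B = 2*A + Y + Z  [with A=12, Y=5, Z=3]  = 32
W = 3*B - 5  [with B=32]  = 91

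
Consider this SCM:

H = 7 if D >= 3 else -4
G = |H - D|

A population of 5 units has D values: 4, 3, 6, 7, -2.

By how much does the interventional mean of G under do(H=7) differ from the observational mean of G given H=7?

Under do(H=7), H's equation is replaced by H=7 for every unit. Per-unit G: 3, 4, 1, 0, 9. Mean = 3.4.
E[G|H=7] averages over only the 4 units with H=7 (D = 4, 3, 6, 7): G = 3, 4, 1, 0, mean 2.
Difference = 3.4 − 2 = 1.4.

1.4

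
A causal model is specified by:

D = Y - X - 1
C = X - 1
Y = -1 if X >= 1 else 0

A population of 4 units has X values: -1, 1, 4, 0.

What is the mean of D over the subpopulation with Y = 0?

Observing Y=0 restricts to units where Y's equation naturally yields 0: X ∈ {-1, 0}. In that subpopulation D = 0, -1, mean -0.5.

-0.5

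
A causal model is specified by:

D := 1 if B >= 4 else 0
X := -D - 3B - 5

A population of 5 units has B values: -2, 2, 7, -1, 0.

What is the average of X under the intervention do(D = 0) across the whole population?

-8.6

The intervention sets D=0 in all 5 units regardless of B. Recomputing X per unit gives 1, -11, -26, -2, -5; average -8.6.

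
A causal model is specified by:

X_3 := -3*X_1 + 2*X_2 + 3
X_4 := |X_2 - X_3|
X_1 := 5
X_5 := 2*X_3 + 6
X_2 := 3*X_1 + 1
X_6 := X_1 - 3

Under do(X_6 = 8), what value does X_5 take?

46

do(X_6=8) replaces the equation X_6 := X_1 - 3 with the constant X_6 = 8.
Since X_5 is not a descendant of the intervened variable, it is unaffected.
X_2 = 3*X_1 + 1  [with X_1=5]  = 16
X_3 = -3*X_1 + 2*X_2 + 3  [with X_1=5, X_2=16]  = 20
X_5 = 2*X_3 + 6  [with X_3=20]  = 46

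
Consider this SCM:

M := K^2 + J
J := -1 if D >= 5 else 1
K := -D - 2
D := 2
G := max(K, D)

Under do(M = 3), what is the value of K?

Under do(M=3), the mechanism M := K^2 + J is discarded; M is fixed at 3.
Since K is not a descendant of the intervened variable, it is unaffected.
K = -D - 2  [with D=2]  = -4

-4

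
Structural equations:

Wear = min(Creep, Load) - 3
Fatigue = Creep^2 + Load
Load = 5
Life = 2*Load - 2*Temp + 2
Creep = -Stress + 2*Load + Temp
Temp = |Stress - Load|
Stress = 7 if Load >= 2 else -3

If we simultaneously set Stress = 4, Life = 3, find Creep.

Under do(Stress = 4, Life = 3), each intervened variable's structural equation is replaced by its fixed value.
Temp = |Stress - Load|  [with Stress=4, Load=5]  = 1
Creep = -Stress + 2*Load + Temp  [with Stress=4, Load=5, Temp=1]  = 7

7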